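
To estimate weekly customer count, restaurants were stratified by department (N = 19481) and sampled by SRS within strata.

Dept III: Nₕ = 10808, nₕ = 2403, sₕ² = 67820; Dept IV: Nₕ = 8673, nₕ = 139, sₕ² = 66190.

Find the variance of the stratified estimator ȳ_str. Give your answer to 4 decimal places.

Var(ȳ_str) = Σₕ Wₕ²(1 − fₕ)sₕ²/nₕ with Wₕ = Nₕ/N, N = 19481.
Dept III: Wₕ = 0.55479698; term = 0.55479698²·(1 − 0.22233531)·67820/2403 = 6.7556101.
Dept IV: Wₕ = 0.44520302; term = 0.44520302²·(1 − 0.01602675)·66190/139 = 92.870348.
Sum = 99.625958.

99.6260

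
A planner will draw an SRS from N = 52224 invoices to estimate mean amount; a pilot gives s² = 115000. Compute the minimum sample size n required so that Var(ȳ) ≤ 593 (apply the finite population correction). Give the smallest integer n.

Without fpc, n₀ = s²/D = 115000/593 = 193.9292.
With fpc, (1 − n/N)·s²/n ≤ D requires n ≥ n₀/(1 + n₀/N) = 193.9292/(1 + 193.9292/52224) = 193.2117.
Rounding up, n = 194.

194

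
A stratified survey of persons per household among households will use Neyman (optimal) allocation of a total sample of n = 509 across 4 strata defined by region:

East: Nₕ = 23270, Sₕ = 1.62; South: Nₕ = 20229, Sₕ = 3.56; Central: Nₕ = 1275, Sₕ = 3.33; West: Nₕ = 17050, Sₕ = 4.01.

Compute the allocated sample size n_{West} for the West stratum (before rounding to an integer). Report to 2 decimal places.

Neyman allocation: nₕ = n·NₕSₕ / Σⱼ NⱼSⱼ.
Σ NⱼSⱼ = 23270·1.62 + 20229·3.56 + 1275·3.33 + 17050·4.01 = 182328.89.
n_{West} = 509·17050·4.01 / 182328.89 = 190.87.

190.87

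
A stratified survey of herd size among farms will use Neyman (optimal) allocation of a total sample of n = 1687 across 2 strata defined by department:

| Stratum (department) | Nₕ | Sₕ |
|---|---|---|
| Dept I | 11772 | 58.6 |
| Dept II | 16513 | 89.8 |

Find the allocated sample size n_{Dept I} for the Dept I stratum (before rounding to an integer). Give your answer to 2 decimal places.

Neyman allocation: nₕ = n·NₕSₕ / Σⱼ NⱼSⱼ.
Σ NⱼSⱼ = 11772·58.6 + 16513·89.8 = 2.1727066 × 10^6.
n_{Dept I} = 1687·11772·58.6 / (2.1727066 × 10^6) = 535.63.

535.63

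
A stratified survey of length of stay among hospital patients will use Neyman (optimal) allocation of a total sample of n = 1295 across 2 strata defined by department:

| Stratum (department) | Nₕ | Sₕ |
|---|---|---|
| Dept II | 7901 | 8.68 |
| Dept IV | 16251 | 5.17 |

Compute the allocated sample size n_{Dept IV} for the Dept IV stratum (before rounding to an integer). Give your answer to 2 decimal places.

713.00

Neyman allocation: nₕ = n·NₕSₕ / Σⱼ NⱼSⱼ.
Σ NⱼSⱼ = 7901·8.68 + 16251·5.17 = 152598.35.
n_{Dept IV} = 1295·16251·5.17 / 152598.35 = 713.00.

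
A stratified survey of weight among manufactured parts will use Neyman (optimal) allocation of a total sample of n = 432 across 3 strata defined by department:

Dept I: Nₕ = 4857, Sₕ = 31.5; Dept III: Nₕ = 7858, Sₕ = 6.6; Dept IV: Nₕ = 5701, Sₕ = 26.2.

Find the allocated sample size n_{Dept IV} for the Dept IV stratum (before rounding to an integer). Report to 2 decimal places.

182.16

Neyman allocation: nₕ = n·NₕSₕ / Σⱼ NⱼSⱼ.
Σ NⱼSⱼ = 4857·31.5 + 7858·6.6 + 5701·26.2 = 354224.5.
n_{Dept IV} = 432·5701·26.2 / 354224.5 = 182.16.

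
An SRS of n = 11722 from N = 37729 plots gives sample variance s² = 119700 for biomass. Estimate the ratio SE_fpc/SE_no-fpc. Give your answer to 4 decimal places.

0.8302

f = n/N = 11722/37729 = 0.31068939.
SE_no-fpc = √(s²/n) = 3.1955544; SE_fpc = √((1−f)s²/n) = 2.6531005.
Ratio = √(1−f) = 0.83024732.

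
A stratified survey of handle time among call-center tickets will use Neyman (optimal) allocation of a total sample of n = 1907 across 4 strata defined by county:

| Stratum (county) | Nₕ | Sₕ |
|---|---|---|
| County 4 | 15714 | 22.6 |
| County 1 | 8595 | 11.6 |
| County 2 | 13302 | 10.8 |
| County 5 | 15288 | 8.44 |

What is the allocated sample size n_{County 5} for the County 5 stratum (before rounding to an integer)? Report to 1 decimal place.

Neyman allocation: nₕ = n·NₕSₕ / Σⱼ NⱼSⱼ.
Σ NⱼSⱼ = 15714·22.6 + 8595·11.6 + 13302·10.8 + 15288·8.44 = 727530.72.
n_{County 5} = 1907·15288·8.44 / 727530.72 = 338.2.

338.2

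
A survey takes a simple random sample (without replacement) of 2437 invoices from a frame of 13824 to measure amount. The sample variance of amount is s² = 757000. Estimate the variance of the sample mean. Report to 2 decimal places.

Under SRS without replacement, Var(ȳ) = (1 − f)·s²/n with f = n/N = 2437/13824 = 0.17628762.
Var(ȳ) = (1 − 0.17628762)·757000/2437 = 0.82371238·310.62782 = 255.86798.

255.87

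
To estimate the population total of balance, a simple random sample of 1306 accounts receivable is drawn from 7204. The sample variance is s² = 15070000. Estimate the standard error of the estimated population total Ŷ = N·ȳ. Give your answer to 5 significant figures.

Var(Ŷ) = N²·Var(ȳ) = N²·(1 − n/N)·s²/n.
f = 1306/7204 = 0.18128817; Var(ȳ) = 0.81871183·15070000/1306 = 9447.1571.
Var(Ŷ) = 7204² · 9447.1571 = 4.9028493 × 10^11.
SE(Ŷ) = √(4.9028493 × 10^11) = 700200.

700200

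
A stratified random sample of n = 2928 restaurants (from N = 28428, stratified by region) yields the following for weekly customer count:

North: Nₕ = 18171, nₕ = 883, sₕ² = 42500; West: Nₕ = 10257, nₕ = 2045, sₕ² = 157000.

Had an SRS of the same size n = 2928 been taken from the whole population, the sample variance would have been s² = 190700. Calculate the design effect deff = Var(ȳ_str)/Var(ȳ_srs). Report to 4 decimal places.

Var(ȳ_str) = Σ Wₕ²(1−fₕ)sₕ²/nₕ with Wₕ = Nₕ/28428:
  North: (18171/28428)²·(1−883/18171)·42500/883 = 18.709371
  West: (10257/28428)²·(1−2045/10257)·157000/2045 = 8.001714
  → Var(ȳ_str) = 26.711085.
Var(ȳ_srs) = (1 − 2928/28428)·190700/2928 = 58.421606.
deff = 26.711085 / 58.421606 = 0.4572.

0.4572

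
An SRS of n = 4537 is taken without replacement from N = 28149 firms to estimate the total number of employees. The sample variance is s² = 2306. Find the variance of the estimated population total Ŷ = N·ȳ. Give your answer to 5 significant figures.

Var(Ŷ) = N²·Var(ȳ) = N²·(1 − n/N)·s²/n.
f = 4537/28149 = 0.16117802; Var(ȳ) = 0.83882198·2306/4537 = 0.42634417.
Var(Ŷ) = 28149² · 0.42634417 = 3.3782071 × 10^8.

3.3782 × 10^8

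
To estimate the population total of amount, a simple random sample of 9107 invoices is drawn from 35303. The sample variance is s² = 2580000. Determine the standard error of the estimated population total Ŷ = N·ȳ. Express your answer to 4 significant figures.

Var(Ŷ) = N²·Var(ȳ) = N²·(1 − n/N)·s²/n.
f = 9107/35303 = 0.25796675; Var(ȳ) = 0.74203325·2580000/9107 = 210.21695.
Var(Ŷ) = 35303² · 210.21695 = 2.6199377 × 10^11.
SE(Ŷ) = √(2.6199377 × 10^11) = 511900.

511900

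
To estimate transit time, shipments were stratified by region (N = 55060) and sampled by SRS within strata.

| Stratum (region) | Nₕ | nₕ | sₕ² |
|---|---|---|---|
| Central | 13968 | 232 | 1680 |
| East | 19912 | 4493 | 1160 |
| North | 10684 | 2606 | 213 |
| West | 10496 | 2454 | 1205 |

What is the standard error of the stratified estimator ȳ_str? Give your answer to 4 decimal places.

0.7074

Var(ȳ_str) = Σₕ Wₕ²(1 − fₕ)sₕ²/nₕ with Wₕ = Nₕ/N, N = 55060.
Central: Wₕ = 0.25368689; term = 0.25368689²·(1 − 0.01660939)·1680/232 = 0.45829318.
East: Wₕ = 0.36164185; term = 0.36164185²·(1 − 0.22564283)·1160/4493 = 0.026146903.
North: Wₕ = 0.19404286; term = 0.19404286²·(1 − 0.24391614)·213/2606 = 0.0023268614.
West: Wₕ = 0.19062841; term = 0.19062841²·(1 − 0.23380335)·1205/2454 = 0.013671871.
Sum = 0.50043882.
SE = √(0.50043882) = 0.7074.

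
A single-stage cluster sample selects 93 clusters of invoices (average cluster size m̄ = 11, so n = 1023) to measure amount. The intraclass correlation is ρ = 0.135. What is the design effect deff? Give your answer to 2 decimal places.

deff = 1 + (11 − 1)·0.135 = 1 + 1.35 = 2.35.

2.35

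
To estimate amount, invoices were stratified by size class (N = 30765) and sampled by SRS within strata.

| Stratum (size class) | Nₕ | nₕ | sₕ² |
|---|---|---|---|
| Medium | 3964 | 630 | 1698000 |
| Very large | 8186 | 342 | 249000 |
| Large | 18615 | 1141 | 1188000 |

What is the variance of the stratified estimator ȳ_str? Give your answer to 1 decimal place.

444.9

Var(ȳ_str) = Σₕ Wₕ²(1 − fₕ)sₕ²/nₕ with Wₕ = Nₕ/N, N = 30765.
Medium: Wₕ = 0.12884772; term = 0.12884772²·(1 − 0.15893037)·1698000/630 = 37.634187.
Very large: Wₕ = 0.26608159; term = 0.26608159²·(1 − 0.04177865)·249000/342 = 49.393378.
Large: Wₕ = 0.60507070; term = 0.60507070²·(1 − 0.06129465)·1188000/1141 = 357.82636.
Sum = 444.85393.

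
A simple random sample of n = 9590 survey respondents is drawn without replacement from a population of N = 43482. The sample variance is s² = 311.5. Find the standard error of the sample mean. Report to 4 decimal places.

Under SRS without replacement, Var(ȳ) = (1 − f)·s²/n with f = n/N = 9590/43482 = 0.22055103.
Var(ȳ) = (1 − 0.22055103)·311.5/9590 = 0.77944897·0.032481752 = 0.025317868.
SE(ȳ) = √(0.025317868) = 0.1591.

0.1591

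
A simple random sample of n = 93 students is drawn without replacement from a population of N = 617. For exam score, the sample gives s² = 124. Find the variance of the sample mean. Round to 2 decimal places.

1.13

Under SRS without replacement, Var(ȳ) = (1 − f)·s²/n with f = n/N = 93/617 = 0.15072934.
Var(ȳ) = (1 − 0.15072934)·124/93 = 0.84927066·1.3333333 = 1.1323609.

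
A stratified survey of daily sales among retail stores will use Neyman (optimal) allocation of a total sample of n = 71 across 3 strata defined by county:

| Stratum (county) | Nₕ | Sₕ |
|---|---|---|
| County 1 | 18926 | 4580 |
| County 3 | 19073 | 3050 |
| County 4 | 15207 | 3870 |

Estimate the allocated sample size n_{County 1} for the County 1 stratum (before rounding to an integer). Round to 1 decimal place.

Neyman allocation: nₕ = n·NₕSₕ / Σⱼ NⱼSⱼ.
Σ NⱼSⱼ = 18926·4580 + 19073·3050 + 15207·3870 = 2.0370482 × 10^8.
n_{County 1} = 71·18926·4580 / (2.0370482 × 10^8) = 30.2.

30.2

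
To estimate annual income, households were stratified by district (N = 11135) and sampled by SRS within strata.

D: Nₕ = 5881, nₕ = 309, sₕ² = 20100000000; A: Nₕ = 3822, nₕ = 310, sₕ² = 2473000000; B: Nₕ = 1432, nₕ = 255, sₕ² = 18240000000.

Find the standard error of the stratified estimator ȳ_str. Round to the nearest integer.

4362

Var(ȳ_str) = Σₕ Wₕ²(1 − fₕ)sₕ²/nₕ with Wₕ = Nₕ/N, N = 11135.
D: Wₕ = 0.52815447; term = 0.52815447²·(1 − 0.05254208)·20100000000/309 = 1.7191724 × 10^7.
A: Wₕ = 0.34324203; term = 0.34324203²·(1 − 0.08110937)·2473000000/310 = 863628.91.
B: Wₕ = 0.12860350; term = 0.12860350²·(1 − 0.17807263)·18240000000/255 = 972352.4.
Sum = 1.9027705 × 10^7.
SE = √(1.9027705 × 10^7) = 4362.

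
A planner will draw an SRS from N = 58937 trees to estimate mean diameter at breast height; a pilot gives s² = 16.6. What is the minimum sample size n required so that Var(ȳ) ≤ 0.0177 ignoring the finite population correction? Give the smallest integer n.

Without fpc, n₀ = s²/D = 16.6/0.0177 = 937.8531.
Rounding up, n = 938.

938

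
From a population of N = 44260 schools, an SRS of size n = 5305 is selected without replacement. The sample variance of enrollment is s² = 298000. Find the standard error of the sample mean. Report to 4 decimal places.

7.0314

Under SRS without replacement, Var(ȳ) = (1 − f)·s²/n with f = n/N = 5305/44260 = 0.11985992.
Var(ȳ) = (1 − 0.11985992)·298000/5305 = 0.88014008·56.173421 = 49.44048.
SE(ȳ) = √(49.44048) = 7.0314.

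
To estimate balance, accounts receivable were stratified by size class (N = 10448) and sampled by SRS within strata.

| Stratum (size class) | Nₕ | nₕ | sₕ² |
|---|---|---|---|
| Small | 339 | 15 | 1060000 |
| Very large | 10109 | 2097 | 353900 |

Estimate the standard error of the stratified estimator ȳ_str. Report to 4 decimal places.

14.0115

Var(ȳ_str) = Σₕ Wₕ²(1 − fₕ)sₕ²/nₕ with Wₕ = Nₕ/N, N = 10448.
Small: Wₕ = 0.03244640; term = 0.03244640²·(1 − 0.04424779)·1060000/15 = 71.103829.
Very large: Wₕ = 0.96755360; term = 0.96755360²·(1 − 0.20743892)·353900/2097 = 125.21747.
Sum = 196.3213.
SE = √(196.3213) = 14.0115.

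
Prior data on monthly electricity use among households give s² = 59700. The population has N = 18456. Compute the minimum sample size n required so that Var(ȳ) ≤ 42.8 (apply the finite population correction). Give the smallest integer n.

Without fpc, n₀ = s²/D = 59700/42.8 = 1394.8598.
With fpc, (1 − n/N)·s²/n ≤ D requires n ≥ n₀/(1 + n₀/N) = 1394.8598/(1 + 1394.8598/18456) = 1296.8472.
Rounding up, n = 1297.

1297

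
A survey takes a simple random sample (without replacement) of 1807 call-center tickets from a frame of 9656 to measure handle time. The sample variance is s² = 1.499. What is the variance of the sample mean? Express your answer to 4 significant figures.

Under SRS without replacement, Var(ȳ) = (1 − f)·s²/n with f = n/N = 1807/9656 = 0.18713753.
Var(ȳ) = (1 − 0.18713753)·1.499/1807 = 0.81286247·8.2955174 × 10^-4 = 6.7431148 × 10^-4.

6.743 × 10^-4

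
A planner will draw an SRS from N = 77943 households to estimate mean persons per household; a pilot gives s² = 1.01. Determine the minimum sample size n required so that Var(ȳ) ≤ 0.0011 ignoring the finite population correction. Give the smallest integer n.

919

Without fpc, n₀ = s²/D = 1.01/0.0011 = 918.1818.
Rounding up, n = 919.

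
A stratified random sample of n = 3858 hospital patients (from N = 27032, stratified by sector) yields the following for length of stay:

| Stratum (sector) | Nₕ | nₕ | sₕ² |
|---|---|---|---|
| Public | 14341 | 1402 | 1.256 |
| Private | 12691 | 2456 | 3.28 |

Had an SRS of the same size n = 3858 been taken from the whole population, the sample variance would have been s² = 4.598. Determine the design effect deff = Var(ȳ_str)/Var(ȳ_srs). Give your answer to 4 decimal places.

Var(ȳ_str) = Σ Wₕ²(1−fₕ)sₕ²/nₕ with Wₕ = Nₕ/27032:
  Public: (14341/27032)²·(1−1402/14341)·1.256/1402 = 2.2749163 × 10^-4
  Private: (12691/27032)²·(1−2456/12691)·3.28/2456 = 2.3739568 × 10^-4
  → Var(ȳ_str) = 4.6488731 × 10^-4.
Var(ȳ_srs) = (1 − 3858/27032)·4.598/3858 = 0.0010217145.
deff = (4.6488731 × 10^-4) / 0.0010217145 = 0.4550.

0.4550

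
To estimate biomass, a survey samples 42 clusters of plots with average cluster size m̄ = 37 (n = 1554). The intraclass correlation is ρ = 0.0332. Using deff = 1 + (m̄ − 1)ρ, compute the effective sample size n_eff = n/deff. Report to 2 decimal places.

707.91

deff = 1 + (37 − 1)·0.0332 = 1 + 1.1952 = 2.1952.
n_eff = 1554 / 2.1952 = 707.91.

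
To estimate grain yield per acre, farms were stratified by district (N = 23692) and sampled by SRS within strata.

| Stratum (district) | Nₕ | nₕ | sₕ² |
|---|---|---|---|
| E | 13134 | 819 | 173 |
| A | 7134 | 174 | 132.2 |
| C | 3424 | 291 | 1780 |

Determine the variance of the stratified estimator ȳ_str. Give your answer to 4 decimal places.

Var(ȳ_str) = Σₕ Wₕ²(1 − fₕ)sₕ²/nₕ with Wₕ = Nₕ/N, N = 23692.
E: Wₕ = 0.55436434; term = 0.55436434²·(1 − 0.06235724)·173/819 = 0.060868161.
A: Wₕ = 0.30111430; term = 0.30111430²·(1 − 0.02439024)·132.2/174 = 0.06720802.
C: Wₕ = 0.14452136; term = 0.14452136²·(1 − 0.08498832)·1780/291 = 0.11690086.
Sum = 0.24497704.

0.2450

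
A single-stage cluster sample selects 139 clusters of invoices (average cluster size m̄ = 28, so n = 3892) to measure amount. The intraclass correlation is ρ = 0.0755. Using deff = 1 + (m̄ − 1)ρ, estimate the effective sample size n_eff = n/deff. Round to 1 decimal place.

deff = 1 + (28 − 1)·0.0755 = 1 + 2.0385 = 3.0385.
n_eff = 3892 / 3.0385 = 1280.9.

1280.9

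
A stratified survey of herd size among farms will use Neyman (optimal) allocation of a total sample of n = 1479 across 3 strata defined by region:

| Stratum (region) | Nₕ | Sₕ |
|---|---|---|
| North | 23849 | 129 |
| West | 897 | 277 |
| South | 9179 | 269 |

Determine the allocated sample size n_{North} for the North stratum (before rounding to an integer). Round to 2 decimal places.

Neyman allocation: nₕ = n·NₕSₕ / Σⱼ NⱼSⱼ.
Σ NⱼSⱼ = 23849·129 + 897·277 + 9179·269 = 5.794141 × 10^6.
n_{North} = 1479·23849·129 / (5.794141 × 10^6) = 785.31.

785.31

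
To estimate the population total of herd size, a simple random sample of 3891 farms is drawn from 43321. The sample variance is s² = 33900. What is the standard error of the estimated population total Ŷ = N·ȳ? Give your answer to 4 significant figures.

Var(Ŷ) = N²·Var(ȳ) = N²·(1 − n/N)·s²/n.
f = 3891/43321 = 0.08981787; Var(ȳ) = 0.91018213·33900/3891 = 7.9298828.
Var(Ŷ) = 43321² · 7.9298828 = 1.4882083 × 10^10.
SE(Ŷ) = √(1.4882083 × 10^10) = 122000.

122000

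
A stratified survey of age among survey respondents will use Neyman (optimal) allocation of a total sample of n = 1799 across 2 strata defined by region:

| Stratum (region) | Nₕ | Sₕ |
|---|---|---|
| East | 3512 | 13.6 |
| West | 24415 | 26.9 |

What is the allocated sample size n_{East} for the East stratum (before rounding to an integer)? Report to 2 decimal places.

Neyman allocation: nₕ = n·NₕSₕ / Σⱼ NⱼSⱼ.
Σ NⱼSⱼ = 3512·13.6 + 24415·26.9 = 704526.7.
n_{East} = 1799·3512·13.6 / 704526.7 = 121.96.

121.96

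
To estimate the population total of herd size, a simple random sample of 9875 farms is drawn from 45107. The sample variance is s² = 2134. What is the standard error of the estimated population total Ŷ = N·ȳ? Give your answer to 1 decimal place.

Var(Ŷ) = N²·Var(ȳ) = N²·(1 − n/N)·s²/n.
f = 9875/45107 = 0.21892389; Var(ȳ) = 0.78107611·2134/9875 = 0.16879154.
Var(Ŷ) = 45107² · 0.16879154 = 3.4343026 × 10^8.
SE(Ŷ) = √(3.4343026 × 10^8) = 18531.9.

18531.9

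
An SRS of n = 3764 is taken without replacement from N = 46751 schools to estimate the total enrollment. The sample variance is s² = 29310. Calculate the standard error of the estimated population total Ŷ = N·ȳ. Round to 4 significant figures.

125100

Var(Ŷ) = N²·Var(ȳ) = N²·(1 − n/N)·s²/n.
f = 3764/46751 = 0.08051165; Var(ȳ) = 0.91948835·29310/3764 = 7.1599903.
Var(Ŷ) = 46751² · 7.1599903 = 1.5649276 × 10^10.
SE(Ŷ) = √(1.5649276 × 10^10) = 125100.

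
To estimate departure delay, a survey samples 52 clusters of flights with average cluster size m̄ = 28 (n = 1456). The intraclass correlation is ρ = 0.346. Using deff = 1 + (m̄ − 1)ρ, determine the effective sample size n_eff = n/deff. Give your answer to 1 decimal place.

140.8

deff = 1 + (28 − 1)·0.346 = 1 + 9.342 = 10.342.
n_eff = 1456 / 10.342 = 140.8.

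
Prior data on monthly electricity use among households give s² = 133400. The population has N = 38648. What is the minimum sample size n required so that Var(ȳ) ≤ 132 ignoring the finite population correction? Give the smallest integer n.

Without fpc, n₀ = s²/D = 133400/132 = 1010.6061.
Rounding up, n = 1011.

1011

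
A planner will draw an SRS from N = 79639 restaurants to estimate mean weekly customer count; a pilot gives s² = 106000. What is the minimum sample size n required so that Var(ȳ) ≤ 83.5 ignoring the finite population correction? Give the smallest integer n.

Without fpc, n₀ = s²/D = 106000/83.5 = 1269.4611.
Rounding up, n = 1270.

1270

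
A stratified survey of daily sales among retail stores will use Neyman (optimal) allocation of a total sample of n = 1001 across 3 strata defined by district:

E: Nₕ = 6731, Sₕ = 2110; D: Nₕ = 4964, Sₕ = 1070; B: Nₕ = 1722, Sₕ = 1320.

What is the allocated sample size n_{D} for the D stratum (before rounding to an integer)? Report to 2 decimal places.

Neyman allocation: nₕ = n·NₕSₕ / Σⱼ NⱼSⱼ.
Σ NⱼSⱼ = 6731·2110 + 4964·1070 + 1722·1320 = 2.178693 × 10^7.
n_{D} = 1001·4964·1070 / (2.178693 × 10^7) = 244.04.

244.04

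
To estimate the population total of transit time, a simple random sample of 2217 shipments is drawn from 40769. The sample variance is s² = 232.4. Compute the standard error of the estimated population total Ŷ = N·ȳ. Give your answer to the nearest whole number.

12836

Var(Ŷ) = N²·Var(ȳ) = N²·(1 − n/N)·s²/n.
f = 2217/40769 = 0.05437955; Var(ȳ) = 0.94562045·232.4/2217 = 0.099125932.
Var(Ŷ) = 40769² · 0.099125932 = 1.6475834 × 10^8.
SE(Ŷ) = √(1.6475834 × 10^8) = 12836.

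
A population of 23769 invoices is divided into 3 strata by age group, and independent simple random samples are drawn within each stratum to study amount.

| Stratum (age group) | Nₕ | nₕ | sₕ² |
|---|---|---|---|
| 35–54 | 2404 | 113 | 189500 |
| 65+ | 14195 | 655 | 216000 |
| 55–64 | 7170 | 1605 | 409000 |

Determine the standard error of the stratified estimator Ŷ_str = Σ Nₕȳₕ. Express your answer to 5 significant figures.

287730

Var(Ŷ_str) = Σₕ Nₕ²(1 − fₕ)sₕ²/nₕ.
35–54: 2404²·(1 − 113/2404)·189500/113 = 9.2361361 × 10^9.
65+: 14195²·(1 − 655/14195)·216000/655 = 6.3382084 × 10^10.
55–64: 7170²·(1 − 1605/7170)·409000/1605 = 1.0167931 × 10^10.
Sum = 8.2786151 × 10^10.
SE = √(8.2786151 × 10^10) = 287730.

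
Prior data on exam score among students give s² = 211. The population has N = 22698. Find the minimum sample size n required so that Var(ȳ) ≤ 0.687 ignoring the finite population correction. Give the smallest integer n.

308

Without fpc, n₀ = s²/D = 211/0.687 = 307.1325.
Rounding up, n = 308.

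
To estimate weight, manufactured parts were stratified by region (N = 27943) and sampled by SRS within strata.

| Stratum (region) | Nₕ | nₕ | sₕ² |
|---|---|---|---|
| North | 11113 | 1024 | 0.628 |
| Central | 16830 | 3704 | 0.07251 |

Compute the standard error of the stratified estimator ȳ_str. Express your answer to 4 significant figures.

Var(ȳ_str) = Σₕ Wₕ²(1 − fₕ)sₕ²/nₕ with Wₕ = Nₕ/N, N = 27943.
North: Wₕ = 0.39770247; term = 0.39770247²·(1 − 0.09214434)·0.628/1024 = 8.8062916 × 10^-5.
Central: Wₕ = 0.60229753; term = 0.60229753²·(1 − 0.22008318)·0.07251/3704 = 5.5385666 × 10^-6.
Sum = 9.3601483 × 10^-5.
SE = √(9.3601483 × 10^-5) = 0.009675.

0.009675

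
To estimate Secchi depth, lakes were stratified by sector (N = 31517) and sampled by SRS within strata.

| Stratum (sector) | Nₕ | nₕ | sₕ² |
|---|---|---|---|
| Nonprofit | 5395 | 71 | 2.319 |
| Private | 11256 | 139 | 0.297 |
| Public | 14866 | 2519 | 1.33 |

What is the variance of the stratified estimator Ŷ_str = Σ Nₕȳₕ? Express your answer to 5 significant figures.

1.3024 × 10^6

Var(Ŷ_str) = Σₕ Nₕ²(1 − fₕ)sₕ²/nₕ.
Nonprofit: 5395²·(1 − 71/5395)·2.319/71 = 938149.16.
Private: 11256²·(1 − 139/11256)·0.297/139 = 267370.41.
Public: 14866²·(1 − 2519/14866)·1.33/2519 = 96912.333.
Sum = 1.3024319 × 10^6.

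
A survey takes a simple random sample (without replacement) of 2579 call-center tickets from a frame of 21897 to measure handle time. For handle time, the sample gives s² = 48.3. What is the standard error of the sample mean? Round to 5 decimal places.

0.12854

Under SRS without replacement, Var(ȳ) = (1 − f)·s²/n with f = n/N = 2579/21897 = 0.11777869.
Var(ȳ) = (1 − 0.11777869)·48.3/2579 = 0.88222131·0.018728189 = 0.016522408.
SE(ȳ) = √(0.016522408) = 0.12854.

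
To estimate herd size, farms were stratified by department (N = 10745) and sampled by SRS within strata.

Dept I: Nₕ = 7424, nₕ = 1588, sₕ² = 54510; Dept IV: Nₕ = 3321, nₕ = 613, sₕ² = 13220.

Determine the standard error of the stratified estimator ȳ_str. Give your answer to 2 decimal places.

3.82

Var(ȳ_str) = Σₕ Wₕ²(1 − fₕ)sₕ²/nₕ with Wₕ = Nₕ/N, N = 10745.
Dept I: Wₕ = 0.69092601; term = 0.69092601²·(1 − 0.21390086)·54510/1588 = 12.88149.
Dept IV: Wₕ = 0.30907399; term = 0.30907399²·(1 − 0.18458296)·13220/613 = 1.67987.
Sum = 14.56136.
SE = √(14.56136) = 3.82.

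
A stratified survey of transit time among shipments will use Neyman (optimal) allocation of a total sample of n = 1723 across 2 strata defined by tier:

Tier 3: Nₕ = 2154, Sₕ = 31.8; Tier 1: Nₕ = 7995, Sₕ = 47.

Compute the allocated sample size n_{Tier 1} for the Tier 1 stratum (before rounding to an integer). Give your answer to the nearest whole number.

Neyman allocation: nₕ = n·NₕSₕ / Σⱼ NⱼSⱼ.
Σ NⱼSⱼ = 2154·31.8 + 7995·47 = 444262.2.
n_{Tier 1} = 1723·7995·47 / 444262.2 = 1457.

1457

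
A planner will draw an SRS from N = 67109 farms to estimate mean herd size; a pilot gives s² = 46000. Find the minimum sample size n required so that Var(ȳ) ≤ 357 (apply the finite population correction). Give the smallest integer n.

129

Without fpc, n₀ = s²/D = 46000/357 = 128.8515.
With fpc, (1 − n/N)·s²/n ≤ D requires n ≥ n₀/(1 + n₀/N) = 128.8515/(1 + 128.8515/67109) = 128.6046.
Rounding up, n = 129.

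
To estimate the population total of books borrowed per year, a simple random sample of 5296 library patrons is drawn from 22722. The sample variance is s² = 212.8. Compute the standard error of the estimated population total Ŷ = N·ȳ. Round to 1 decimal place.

3988.7

Var(Ŷ) = N²·Var(ȳ) = N²·(1 − n/N)·s²/n.
f = 5296/22722 = 0.23307807; Var(ȳ) = 0.76692193·212.8/5296 = 0.030815896.
Var(Ŷ) = 22722² · 0.030815896 = 1.5909917 × 10^7.
SE(Ŷ) = √(1.5909917 × 10^7) = 3988.7.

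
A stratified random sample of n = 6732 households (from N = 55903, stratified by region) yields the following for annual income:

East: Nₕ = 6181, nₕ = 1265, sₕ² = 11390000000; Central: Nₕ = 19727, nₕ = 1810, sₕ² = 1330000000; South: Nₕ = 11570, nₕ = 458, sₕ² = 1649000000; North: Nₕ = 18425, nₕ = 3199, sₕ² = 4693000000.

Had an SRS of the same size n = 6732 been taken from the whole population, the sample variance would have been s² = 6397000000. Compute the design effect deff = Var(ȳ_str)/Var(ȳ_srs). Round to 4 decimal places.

Var(ȳ_str) = Σ Wₕ²(1−fₕ)sₕ²/nₕ with Wₕ = Nₕ/55903:
  East: (6181/55903)²·(1−1265/6181)·11390000000/1265 = 87545.452
  Central: (19727/55903)²·(1−1810/19727)·1330000000/1810 = 83105.387
  South: (11570/55903)²·(1−458/11570)·1649000000/458 = 148118.92
  North: (18425/55903)²·(1−3199/18425)·4693000000/3199 = 131692
  → Var(ȳ_str) = 450461.76.
Var(ȳ_srs) = (1 − 6732/55903)·6397000000/6732 = 835807.32.
deff = 450461.76 / 835807.32 = 0.5390.

0.5390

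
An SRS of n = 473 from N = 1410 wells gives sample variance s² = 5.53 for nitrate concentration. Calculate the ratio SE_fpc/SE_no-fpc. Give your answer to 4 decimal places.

f = n/N = 473/1410 = 0.33546099.
SE_no-fpc = √(s²/n) = 0.10812646; SE_fpc = √((1−f)s²/n) = 0.088143894.
Ratio = √(1−f) = 0.81519262.

0.8152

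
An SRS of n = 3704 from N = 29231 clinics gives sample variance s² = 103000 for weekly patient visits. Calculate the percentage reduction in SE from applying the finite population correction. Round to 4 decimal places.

6.5503

f = n/N = 3704/29231 = 0.12671479.
SE_no-fpc = √(s²/n) = 5.2733078; SE_fpc = √((1−f)s²/n) = 4.9278919.
Ratio = √(1−f) = 0.93449730. Reduction = 100·(1 − 0.93449730) = 6.5503%.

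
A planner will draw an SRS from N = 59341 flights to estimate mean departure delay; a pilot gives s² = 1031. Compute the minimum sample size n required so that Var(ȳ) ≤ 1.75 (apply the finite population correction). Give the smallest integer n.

584

Without fpc, n₀ = s²/D = 1031/1.75 = 589.1429.
With fpc, (1 − n/N)·s²/n ≤ D requires n ≥ n₀/(1 + n₀/N) = 589.1429/(1 + 589.1429/59341) = 583.3513.
Rounding up, n = 584.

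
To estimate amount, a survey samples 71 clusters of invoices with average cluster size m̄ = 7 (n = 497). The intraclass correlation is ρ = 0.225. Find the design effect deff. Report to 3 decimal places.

deff = 1 + (7 − 1)·0.225 = 1 + 1.35 = 2.35.

2.350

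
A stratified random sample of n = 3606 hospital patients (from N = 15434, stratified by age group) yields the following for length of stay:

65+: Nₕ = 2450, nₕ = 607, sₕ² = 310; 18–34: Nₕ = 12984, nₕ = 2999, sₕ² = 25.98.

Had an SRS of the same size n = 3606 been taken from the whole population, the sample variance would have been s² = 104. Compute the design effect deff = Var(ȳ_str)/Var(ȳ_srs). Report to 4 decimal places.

Var(ȳ_str) = Σ Wₕ²(1−fₕ)sₕ²/nₕ with Wₕ = Nₕ/15434:
  65+: (2450/15434)²·(1−607/2450)·310/607 = 0.0096807149
  18–34: (12984/15434)²·(1−2999/12984)·25.98/2999 = 0.004714789
  → Var(ȳ_str) = 0.014395504.
Var(ȳ_srs) = (1 − 3606/15434)·104/3606 = 0.022102451.
deff = 0.014395504 / 0.022102451 = 0.6513.

0.6513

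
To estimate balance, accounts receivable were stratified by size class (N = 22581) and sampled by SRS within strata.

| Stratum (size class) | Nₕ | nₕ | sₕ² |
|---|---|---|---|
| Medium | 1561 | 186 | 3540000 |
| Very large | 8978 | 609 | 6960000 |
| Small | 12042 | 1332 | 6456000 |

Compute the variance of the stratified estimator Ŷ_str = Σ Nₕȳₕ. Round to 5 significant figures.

1.5247 × 10^12

Var(Ŷ_str) = Σₕ Nₕ²(1 − fₕ)sₕ²/nₕ.
Medium: 1561²·(1 − 186/1561)·3540000/186 = 4.0850363 × 10^10.
Very large: 8978²·(1 − 609/8978)·6960000/609 = 8.5870722 × 10^11.
Small: 12042²·(1 − 1332/12042)·6456000/1332 = 6.2509697 × 10^11.
Sum = 1.5246546 × 10^12.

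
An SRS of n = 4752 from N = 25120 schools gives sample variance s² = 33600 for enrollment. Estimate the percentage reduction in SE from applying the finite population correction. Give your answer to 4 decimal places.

f = n/N = 4752/25120 = 0.18917197.
SE_no-fpc = √(s²/n) = 2.6590801; SE_fpc = √((1−f)s²/n) = 2.394395.
Ratio = √(1−f) = 0.90045990. Reduction = 100·(1 − 0.90045990) = 9.9540%.

9.9540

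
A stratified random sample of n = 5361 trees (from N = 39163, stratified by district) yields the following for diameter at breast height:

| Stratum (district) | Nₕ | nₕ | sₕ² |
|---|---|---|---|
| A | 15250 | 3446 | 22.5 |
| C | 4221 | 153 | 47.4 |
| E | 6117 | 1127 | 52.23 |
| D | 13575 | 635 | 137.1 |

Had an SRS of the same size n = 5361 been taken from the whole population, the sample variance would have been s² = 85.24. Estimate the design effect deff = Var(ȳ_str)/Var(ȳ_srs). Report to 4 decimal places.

2.1776

Var(ȳ_str) = Σ Wₕ²(1−fₕ)sₕ²/nₕ with Wₕ = Nₕ/39163:
  A: (15250/39163)²·(1−3446/15250)·22.5/3446 = 7.6632745 × 10^-4
  C: (4221/39163)²·(1−153/4221)·47.4/153 = 0.003468417
  E: (6117/39163)²·(1−1127/6117)·52.23/1127 = 9.2232341 × 10^-4
  D: (13575/39163)²·(1−635/13575)·137.1/635 = 0.024727826
  → Var(ȳ_str) = 0.029884894.
Var(ȳ_srs) = (1 − 5361/39163)·85.24/5361 = 0.013723474.
deff = 0.029884894 / 0.013723474 = 2.1776.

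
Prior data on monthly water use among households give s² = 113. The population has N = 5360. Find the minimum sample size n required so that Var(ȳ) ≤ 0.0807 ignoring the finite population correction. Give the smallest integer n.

Without fpc, n₀ = s²/D = 113/0.0807 = 1400.2478.
Rounding up, n = 1401.

1401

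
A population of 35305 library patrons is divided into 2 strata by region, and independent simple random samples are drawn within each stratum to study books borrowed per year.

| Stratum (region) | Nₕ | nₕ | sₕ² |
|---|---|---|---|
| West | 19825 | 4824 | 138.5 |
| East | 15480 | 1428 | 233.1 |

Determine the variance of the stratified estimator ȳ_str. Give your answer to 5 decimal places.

Var(ȳ_str) = Σₕ Wₕ²(1 − fₕ)sₕ²/nₕ with Wₕ = Nₕ/N, N = 35305.
West: Wₕ = 0.56153519; term = 0.56153519²·(1 − 0.24332913)·138.5/4824 = 0.0068502031.
East: Wₕ = 0.43846481; term = 0.43846481²·(1 − 0.09224806)·233.1/1428 = 0.028487263.
Sum = 0.035337466.

0.03534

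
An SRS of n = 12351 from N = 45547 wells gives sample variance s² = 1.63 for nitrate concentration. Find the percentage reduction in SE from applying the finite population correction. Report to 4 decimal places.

14.6285

f = n/N = 12351/45547 = 0.27117044.
SE_no-fpc = √(s²/n) = 0.011487955; SE_fpc = √((1−f)s²/n) = 0.0098074416.
Ratio = √(1−f) = 0.85371515. Reduction = 100·(1 − 0.85371515) = 14.6285%.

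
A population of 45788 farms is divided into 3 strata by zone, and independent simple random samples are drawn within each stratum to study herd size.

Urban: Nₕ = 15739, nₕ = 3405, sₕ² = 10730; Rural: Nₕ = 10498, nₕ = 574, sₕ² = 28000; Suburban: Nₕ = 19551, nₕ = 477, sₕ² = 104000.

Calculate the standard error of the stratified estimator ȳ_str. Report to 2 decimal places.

Var(ȳ_str) = Σₕ Wₕ²(1 − fₕ)sₕ²/nₕ with Wₕ = Nₕ/N, N = 45788.
Urban: Wₕ = 0.34373635; term = 0.34373635²·(1 − 0.21634157)·10730/3405 = 0.29178324.
Rural: Wₕ = 0.22927405; term = 0.22927405²·(1 − 0.05467708)·28000/574 = 2.4240195.
Suburban: Wₕ = 0.42698960; term = 0.42698960²·(1 − 0.02439773)·104000/477 = 38.7813.
Sum = 41.497103.
SE = √(41.497103) = 6.44.

6.44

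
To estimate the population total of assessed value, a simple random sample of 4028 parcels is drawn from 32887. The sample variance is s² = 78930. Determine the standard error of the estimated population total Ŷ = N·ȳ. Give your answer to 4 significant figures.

136400

Var(Ŷ) = N²·Var(ȳ) = N²·(1 − n/N)·s²/n.
f = 4028/32887 = 0.12248001; Var(ȳ) = 0.87751999·78930/4028 = 17.195296.
Var(Ŷ) = 32887² · 17.195296 = 1.8597654 × 10^10.
SE(Ŷ) = √(1.8597654 × 10^10) = 136400.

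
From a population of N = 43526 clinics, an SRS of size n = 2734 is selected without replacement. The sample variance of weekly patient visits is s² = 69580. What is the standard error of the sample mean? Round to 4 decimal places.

4.8838

Under SRS without replacement, Var(ȳ) = (1 − f)·s²/n with f = n/N = 2734/43526 = 0.06281303.
Var(ȳ) = (1 − 0.06281303)·69580/2734 = 0.93718697·25.44989 = 23.851306.
SE(ȳ) = √(23.851306) = 4.8838.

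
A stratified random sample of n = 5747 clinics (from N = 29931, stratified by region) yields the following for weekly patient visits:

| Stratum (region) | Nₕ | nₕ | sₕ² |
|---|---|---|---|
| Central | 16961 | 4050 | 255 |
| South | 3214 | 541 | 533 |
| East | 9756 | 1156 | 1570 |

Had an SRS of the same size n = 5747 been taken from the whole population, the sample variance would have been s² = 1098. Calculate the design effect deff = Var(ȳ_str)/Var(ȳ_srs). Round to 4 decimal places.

0.9849

Var(ȳ_str) = Σ Wₕ²(1−fₕ)sₕ²/nₕ with Wₕ = Nₕ/29931:
  Central: (16961/29931)²·(1−4050/16961)·255/4050 = 0.015390546
  South: (3214/29931)²·(1−541/3214)·533/541 = 0.0094478355
  East: (9756/29931)²·(1−1156/9756)·1570/1156 = 0.12719487
  → Var(ȳ_str) = 0.15203325.
Var(ȳ_srs) = (1 − 5747/29931)·1098/5747 = 0.15437183.
deff = 0.15203325 / 0.15437183 = 0.9849.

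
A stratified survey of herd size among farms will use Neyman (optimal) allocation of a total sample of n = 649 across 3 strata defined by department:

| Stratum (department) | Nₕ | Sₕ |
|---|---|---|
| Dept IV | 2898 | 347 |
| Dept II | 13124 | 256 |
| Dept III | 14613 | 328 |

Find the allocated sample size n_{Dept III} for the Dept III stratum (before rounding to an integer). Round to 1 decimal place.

Neyman allocation: nₕ = n·NₕSₕ / Σⱼ NⱼSⱼ.
Σ NⱼSⱼ = 2898·347 + 13124·256 + 14613·328 = 9.158414 × 10^6.
n_{Dept III} = 649·14613·328 / (9.158414 × 10^6) = 339.7.

339.7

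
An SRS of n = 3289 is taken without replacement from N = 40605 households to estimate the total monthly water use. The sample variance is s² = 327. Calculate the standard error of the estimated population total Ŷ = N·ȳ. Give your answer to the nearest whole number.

Var(Ŷ) = N²·Var(ȳ) = N²·(1 − n/N)·s²/n.
f = 3289/40605 = 0.08099988; Var(ȳ) = 0.91900012·327/3289 = 0.091369121.
Var(Ŷ) = 40605² · 0.091369121 = 1.506463 × 10^8.
SE(Ŷ) = √(1.506463 × 10^8) = 12274.

12274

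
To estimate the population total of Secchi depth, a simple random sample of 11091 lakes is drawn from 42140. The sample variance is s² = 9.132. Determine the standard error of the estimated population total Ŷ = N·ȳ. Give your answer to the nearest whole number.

1038

Var(Ŷ) = N²·Var(ȳ) = N²·(1 − n/N)·s²/n.
f = 11091/42140 = 0.26319411; Var(ȳ) = 0.73680589·9.132/11091 = 6.0666408 × 10^-4.
Var(Ŷ) = 42140² · (6.0666408 × 10^-4) = 1.0773017 × 10^6.
SE(Ŷ) = √(1.0773017 × 10^6) = 1038.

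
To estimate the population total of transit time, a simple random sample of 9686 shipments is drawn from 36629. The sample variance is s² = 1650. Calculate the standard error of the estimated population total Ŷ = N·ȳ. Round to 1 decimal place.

12966.0

Var(Ŷ) = N²·Var(ȳ) = N²·(1 − n/N)·s²/n.
f = 9686/36629 = 0.26443528; Var(ȳ) = 0.73556472·1650/9686 = 0.12530268.
Var(Ŷ) = 36629² · 0.12530268 = 1.6811656 × 10^8.
SE(Ŷ) = √(1.6811656 × 10^8) = 12966.0.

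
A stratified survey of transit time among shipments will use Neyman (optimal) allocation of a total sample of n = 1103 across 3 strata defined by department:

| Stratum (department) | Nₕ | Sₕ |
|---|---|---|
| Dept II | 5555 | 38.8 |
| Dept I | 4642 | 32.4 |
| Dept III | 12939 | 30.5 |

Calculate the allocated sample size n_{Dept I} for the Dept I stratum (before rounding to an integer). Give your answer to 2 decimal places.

Neyman allocation: nₕ = n·NₕSₕ / Σⱼ NⱼSⱼ.
Σ NⱼSⱼ = 5555·38.8 + 4642·32.4 + 12939·30.5 = 760574.3.
n_{Dept I} = 1103·4642·32.4 / 760574.3 = 218.11.

218.11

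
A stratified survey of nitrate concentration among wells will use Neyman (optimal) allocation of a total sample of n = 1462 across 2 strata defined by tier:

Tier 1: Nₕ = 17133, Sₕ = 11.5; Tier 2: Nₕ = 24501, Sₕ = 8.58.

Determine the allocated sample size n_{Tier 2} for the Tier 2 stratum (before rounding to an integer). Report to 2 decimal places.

Neyman allocation: nₕ = n·NₕSₕ / Σⱼ NⱼSⱼ.
Σ NⱼSⱼ = 17133·11.5 + 24501·8.58 = 407248.08.
n_{Tier 2} = 1462·24501·8.58 / 407248.08 = 754.67.

754.67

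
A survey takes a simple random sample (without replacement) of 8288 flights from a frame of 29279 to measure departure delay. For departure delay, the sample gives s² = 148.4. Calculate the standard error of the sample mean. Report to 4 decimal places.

0.1133

Under SRS without replacement, Var(ȳ) = (1 − f)·s²/n with f = n/N = 8288/29279 = 0.28306978.
Var(ȳ) = (1 − 0.28306978)·148.4/8288 = 0.71693022·0.017905405 = 0.012836926.
SE(ȳ) = √(0.012836926) = 0.1133.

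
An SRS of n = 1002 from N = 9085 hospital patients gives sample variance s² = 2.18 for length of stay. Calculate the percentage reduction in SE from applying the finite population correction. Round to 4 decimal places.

f = n/N = 1002/9085 = 0.11029169.
SE_no-fpc = √(s²/n) = 0.04664385; SE_fpc = √((1−f)s²/n) = 0.043996508.
Ratio = √(1−f) = 0.94324351. Reduction = 100·(1 − 0.94324351) = 5.6756%.

5.6756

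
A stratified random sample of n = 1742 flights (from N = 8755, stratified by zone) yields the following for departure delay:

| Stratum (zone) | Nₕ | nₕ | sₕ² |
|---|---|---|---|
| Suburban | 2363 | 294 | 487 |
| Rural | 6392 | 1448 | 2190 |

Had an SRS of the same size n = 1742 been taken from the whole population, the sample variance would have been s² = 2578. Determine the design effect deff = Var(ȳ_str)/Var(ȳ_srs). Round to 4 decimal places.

0.6151

Var(ȳ_str) = Σ Wₕ²(1−fₕ)sₕ²/nₕ with Wₕ = Nₕ/8755:
  Suburban: (2363/8755)²·(1−294/2363)·487/294 = 0.10565585
  Rural: (6392/8755)²·(1−1448/6392)·2190/1448 = 0.62356033
  → Var(ȳ_str) = 0.72921618.
Var(ȳ_srs) = (1 − 1742/8755)·2578/1742 = 1.1854478.
deff = 0.72921618 / 1.1854478 = 0.6151.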